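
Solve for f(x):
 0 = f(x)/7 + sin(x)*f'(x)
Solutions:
 f(x) = C1*(cos(x) + 1)^(1/14)/(cos(x) - 1)^(1/14)


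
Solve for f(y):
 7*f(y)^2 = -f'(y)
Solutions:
 f(y) = 1/(C1 + 7*y)


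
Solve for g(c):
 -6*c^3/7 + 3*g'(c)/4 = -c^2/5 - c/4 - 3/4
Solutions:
 g(c) = C1 + 2*c^4/7 - 4*c^3/45 - c^2/6 - c


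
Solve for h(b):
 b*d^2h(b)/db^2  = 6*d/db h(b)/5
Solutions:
 h(b) = C1 + C2*b^(11/5)


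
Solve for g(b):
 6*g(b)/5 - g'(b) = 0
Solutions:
 g(b) = C1*exp(6*b/5)


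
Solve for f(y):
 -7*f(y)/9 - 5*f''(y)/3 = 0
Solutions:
 f(y) = C1*sin(sqrt(105)*y/15) + C2*cos(sqrt(105)*y/15)


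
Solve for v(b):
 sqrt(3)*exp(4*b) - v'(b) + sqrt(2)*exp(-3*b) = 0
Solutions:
 v(b) = C1 + sqrt(3)*exp(4*b)/4 - sqrt(2)*exp(-3*b)/3


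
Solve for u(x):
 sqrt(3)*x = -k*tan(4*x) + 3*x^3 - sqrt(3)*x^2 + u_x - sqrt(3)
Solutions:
 u(x) = C1 - k*log(cos(4*x))/4 - 3*x^4/4 + sqrt(3)*x^3/3 + sqrt(3)*x^2/2 + sqrt(3)*x


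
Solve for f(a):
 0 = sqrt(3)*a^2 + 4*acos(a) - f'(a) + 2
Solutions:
 f(a) = C1 + sqrt(3)*a^3/3 + 4*a*acos(a) + 2*a - 4*sqrt(1 - a^2)


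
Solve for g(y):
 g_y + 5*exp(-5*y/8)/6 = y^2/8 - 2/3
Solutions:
 g(y) = C1 + y^3/24 - 2*y/3 + 4*exp(-5*y/8)/3


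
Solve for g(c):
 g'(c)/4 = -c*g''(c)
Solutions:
 g(c) = C1 + C2*c^(3/4)


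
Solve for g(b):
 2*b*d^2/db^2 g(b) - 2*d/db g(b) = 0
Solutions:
 g(b) = C1 + C2*b^2


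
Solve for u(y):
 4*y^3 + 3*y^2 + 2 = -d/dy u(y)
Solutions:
 u(y) = C1 - y^4 - y^3 - 2*y


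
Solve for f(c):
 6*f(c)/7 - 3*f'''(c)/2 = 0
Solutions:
 f(c) = C3*exp(14^(2/3)*c/7) + (C1*sin(14^(2/3)*sqrt(3)*c/14) + C2*cos(14^(2/3)*sqrt(3)*c/14))*exp(-14^(2/3)*c/14)


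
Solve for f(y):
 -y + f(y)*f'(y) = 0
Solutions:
 f(y) = -sqrt(C1 + y^2)
 f(y) = sqrt(C1 + y^2)


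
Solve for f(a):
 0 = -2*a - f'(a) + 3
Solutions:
 f(a) = C1 - a^2 + 3*a


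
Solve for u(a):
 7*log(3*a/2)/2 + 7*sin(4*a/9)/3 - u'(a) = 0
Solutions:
 u(a) = C1 + 7*a*log(a)/2 - 7*a/2 - 4*a*log(2) + a*log(6)/2 + 3*a*log(3) - 21*cos(4*a/9)/4


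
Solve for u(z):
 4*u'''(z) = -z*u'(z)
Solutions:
 u(z) = C1 + Integral(C2*airyai(-2^(1/3)*z/2) + C3*airybi(-2^(1/3)*z/2), z)


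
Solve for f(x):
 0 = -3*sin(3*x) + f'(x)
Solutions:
 f(x) = C1 - cos(3*x)


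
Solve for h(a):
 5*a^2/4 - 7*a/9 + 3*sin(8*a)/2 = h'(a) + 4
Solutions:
 h(a) = C1 + 5*a^3/12 - 7*a^2/18 - 4*a - 3*cos(8*a)/16


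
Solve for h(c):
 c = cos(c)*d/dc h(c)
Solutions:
 h(c) = C1 + Integral(c/cos(c), c)


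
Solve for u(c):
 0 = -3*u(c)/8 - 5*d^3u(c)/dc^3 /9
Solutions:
 u(c) = C3*exp(-3*5^(2/3)*c/10) + (C1*sin(3*sqrt(3)*5^(2/3)*c/20) + C2*cos(3*sqrt(3)*5^(2/3)*c/20))*exp(3*5^(2/3)*c/20)


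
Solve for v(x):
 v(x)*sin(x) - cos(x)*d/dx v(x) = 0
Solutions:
 v(x) = C1/cos(x)


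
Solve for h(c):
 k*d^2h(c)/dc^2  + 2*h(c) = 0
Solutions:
 h(c) = C1*exp(-sqrt(2)*c*sqrt(-1/k)) + C2*exp(sqrt(2)*c*sqrt(-1/k))


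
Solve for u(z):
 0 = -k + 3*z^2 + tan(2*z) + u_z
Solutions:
 u(z) = C1 + k*z - z^3 + log(cos(2*z))/2


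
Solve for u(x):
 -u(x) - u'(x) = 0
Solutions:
 u(x) = C1*exp(-x)


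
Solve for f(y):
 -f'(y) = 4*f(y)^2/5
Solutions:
 f(y) = 5/(C1 + 4*y)


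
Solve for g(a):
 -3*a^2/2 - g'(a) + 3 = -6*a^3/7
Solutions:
 g(a) = C1 + 3*a^4/14 - a^3/2 + 3*a


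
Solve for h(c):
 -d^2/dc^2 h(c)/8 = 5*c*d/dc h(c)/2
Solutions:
 h(c) = C1 + C2*erf(sqrt(10)*c)


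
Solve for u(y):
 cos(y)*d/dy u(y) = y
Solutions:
 u(y) = C1 + Integral(y/cos(y), y)


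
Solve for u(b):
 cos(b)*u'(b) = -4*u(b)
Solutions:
 u(b) = C1*(sin(b)^2 - 2*sin(b) + 1)/(sin(b)^2 + 2*sin(b) + 1)


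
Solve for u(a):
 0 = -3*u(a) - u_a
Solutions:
 u(a) = C1*exp(-3*a)


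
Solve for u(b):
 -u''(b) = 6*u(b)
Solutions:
 u(b) = C1*sin(sqrt(6)*b) + C2*cos(sqrt(6)*b)


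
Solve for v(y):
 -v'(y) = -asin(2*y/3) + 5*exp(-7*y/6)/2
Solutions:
 v(y) = C1 + y*asin(2*y/3) + sqrt(9 - 4*y^2)/2 + 15*exp(-7*y/6)/7


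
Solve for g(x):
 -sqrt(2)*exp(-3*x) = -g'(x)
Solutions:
 g(x) = C1 - sqrt(2)*exp(-3*x)/3


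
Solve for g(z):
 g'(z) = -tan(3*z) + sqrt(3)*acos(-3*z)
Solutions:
 g(z) = C1 + sqrt(3)*(z*acos(-3*z) + sqrt(1 - 9*z^2)/3) + log(cos(3*z))/3


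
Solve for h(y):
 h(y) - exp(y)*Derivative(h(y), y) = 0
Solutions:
 h(y) = C1*exp(-exp(-y))


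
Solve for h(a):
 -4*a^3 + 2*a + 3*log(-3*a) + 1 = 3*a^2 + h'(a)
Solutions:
 h(a) = C1 - a^4 - a^3 + a^2 + 3*a*log(-a) + a*(-2 + 3*log(3))


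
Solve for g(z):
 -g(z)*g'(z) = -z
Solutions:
 g(z) = -sqrt(C1 + z^2)
 g(z) = sqrt(C1 + z^2)


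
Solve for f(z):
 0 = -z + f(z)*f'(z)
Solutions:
 f(z) = -sqrt(C1 + z^2)
 f(z) = sqrt(C1 + z^2)


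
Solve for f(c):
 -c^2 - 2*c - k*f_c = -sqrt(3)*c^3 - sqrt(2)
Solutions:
 f(c) = C1 + sqrt(3)*c^4/(4*k) - c^3/(3*k) - c^2/k + sqrt(2)*c/k


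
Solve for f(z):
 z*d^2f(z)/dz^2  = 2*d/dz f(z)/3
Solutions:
 f(z) = C1 + C2*z^(5/3)


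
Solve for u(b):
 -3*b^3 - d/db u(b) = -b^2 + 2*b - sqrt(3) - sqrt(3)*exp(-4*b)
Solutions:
 u(b) = C1 - 3*b^4/4 + b^3/3 - b^2 + sqrt(3)*b - sqrt(3)*exp(-4*b)/4


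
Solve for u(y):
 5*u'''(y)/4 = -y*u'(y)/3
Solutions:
 u(y) = C1 + Integral(C2*airyai(-30^(2/3)*y/15) + C3*airybi(-30^(2/3)*y/15), y)


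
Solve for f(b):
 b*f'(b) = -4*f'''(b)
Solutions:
 f(b) = C1 + Integral(C2*airyai(-2^(1/3)*b/2) + C3*airybi(-2^(1/3)*b/2), b)


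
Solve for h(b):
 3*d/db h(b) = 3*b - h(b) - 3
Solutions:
 h(b) = C1*exp(-b/3) + 3*b - 12


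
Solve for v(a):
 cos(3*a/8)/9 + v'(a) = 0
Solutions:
 v(a) = C1 - 8*sin(3*a/8)/27


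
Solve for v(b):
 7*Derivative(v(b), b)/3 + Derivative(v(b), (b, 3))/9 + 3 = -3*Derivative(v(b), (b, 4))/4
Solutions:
 v(b) = C1 + C2*exp(b*(-8 + 8*2^(2/3)/(243*sqrt(2893849) + 413375)^(1/3) + 2^(1/3)*(243*sqrt(2893849) + 413375)^(1/3))/162)*sin(2^(1/3)*sqrt(3)*b*(-(243*sqrt(2893849) + 413375)^(1/3) + 8*2^(1/3)/(243*sqrt(2893849) + 413375)^(1/3))/162) + C3*exp(b*(-8 + 8*2^(2/3)/(243*sqrt(2893849) + 413375)^(1/3) + 2^(1/3)*(243*sqrt(2893849) + 413375)^(1/3))/162)*cos(2^(1/3)*sqrt(3)*b*(-(243*sqrt(2893849) + 413375)^(1/3) + 8*2^(1/3)/(243*sqrt(2893849) + 413375)^(1/3))/162) + C4*exp(-b*(8*2^(2/3)/(243*sqrt(2893849) + 413375)^(1/3) + 4 + 2^(1/3)*(243*sqrt(2893849) + 413375)^(1/3))/81) - 9*b/7


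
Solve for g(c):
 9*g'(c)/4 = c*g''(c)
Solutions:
 g(c) = C1 + C2*c^(13/4)


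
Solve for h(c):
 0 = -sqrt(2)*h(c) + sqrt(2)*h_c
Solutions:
 h(c) = C1*exp(c)


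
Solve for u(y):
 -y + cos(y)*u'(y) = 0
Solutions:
 u(y) = C1 + Integral(y/cos(y), y)


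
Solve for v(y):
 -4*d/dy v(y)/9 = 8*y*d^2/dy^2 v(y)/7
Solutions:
 v(y) = C1 + C2*y^(11/18)


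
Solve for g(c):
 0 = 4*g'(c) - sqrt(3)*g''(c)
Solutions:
 g(c) = C1 + C2*exp(4*sqrt(3)*c/3)


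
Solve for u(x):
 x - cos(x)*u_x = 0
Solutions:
 u(x) = C1 + Integral(x/cos(x), x)


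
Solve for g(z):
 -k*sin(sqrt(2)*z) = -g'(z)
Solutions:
 g(z) = C1 - sqrt(2)*k*cos(sqrt(2)*z)/2


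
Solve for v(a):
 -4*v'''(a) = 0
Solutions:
 v(a) = C1 + C2*a + C3*a^2


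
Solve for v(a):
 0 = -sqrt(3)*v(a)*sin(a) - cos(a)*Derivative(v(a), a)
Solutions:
 v(a) = C1*cos(a)^(sqrt(3))


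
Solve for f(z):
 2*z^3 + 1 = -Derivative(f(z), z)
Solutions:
 f(z) = C1 - z^4/2 - z


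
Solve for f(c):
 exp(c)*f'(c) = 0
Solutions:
 f(c) = C1


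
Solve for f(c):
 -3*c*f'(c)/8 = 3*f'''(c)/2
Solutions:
 f(c) = C1 + Integral(C2*airyai(-2^(1/3)*c/2) + C3*airybi(-2^(1/3)*c/2), c)


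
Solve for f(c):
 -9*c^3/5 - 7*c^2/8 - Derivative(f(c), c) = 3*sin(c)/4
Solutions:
 f(c) = C1 - 9*c^4/20 - 7*c^3/24 + 3*cos(c)/4


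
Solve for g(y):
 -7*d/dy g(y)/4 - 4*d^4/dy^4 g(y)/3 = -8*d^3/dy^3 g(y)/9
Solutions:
 g(y) = C1 + C2*exp(y*(32*2^(2/3)/(27*sqrt(310737) + 15053)^(1/3) + 16 + 2^(1/3)*(27*sqrt(310737) + 15053)^(1/3))/72)*sin(2^(1/3)*sqrt(3)*y*(-(27*sqrt(310737) + 15053)^(1/3) + 32*2^(1/3)/(27*sqrt(310737) + 15053)^(1/3))/72) + C3*exp(y*(32*2^(2/3)/(27*sqrt(310737) + 15053)^(1/3) + 16 + 2^(1/3)*(27*sqrt(310737) + 15053)^(1/3))/72)*cos(2^(1/3)*sqrt(3)*y*(-(27*sqrt(310737) + 15053)^(1/3) + 32*2^(1/3)/(27*sqrt(310737) + 15053)^(1/3))/72) + C4*exp(y*(-2^(1/3)*(27*sqrt(310737) + 15053)^(1/3) - 32*2^(2/3)/(27*sqrt(310737) + 15053)^(1/3) + 8)/36)


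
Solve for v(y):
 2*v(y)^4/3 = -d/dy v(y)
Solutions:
 v(y) = (-1 - sqrt(3)*I)*(1/(C1 + 2*y))^(1/3)/2
 v(y) = (-1 + sqrt(3)*I)*(1/(C1 + 2*y))^(1/3)/2
 v(y) = (1/(C1 + 2*y))^(1/3)


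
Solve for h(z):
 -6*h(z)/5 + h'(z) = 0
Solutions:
 h(z) = C1*exp(6*z/5)


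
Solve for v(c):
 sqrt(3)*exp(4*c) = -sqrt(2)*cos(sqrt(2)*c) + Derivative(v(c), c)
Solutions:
 v(c) = C1 + sqrt(3)*exp(4*c)/4 + sin(sqrt(2)*c)


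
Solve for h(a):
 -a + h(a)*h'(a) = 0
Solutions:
 h(a) = -sqrt(C1 + a^2)
 h(a) = sqrt(C1 + a^2)


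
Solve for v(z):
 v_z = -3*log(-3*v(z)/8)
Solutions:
 Integral(1/(log(-_y) - 3*log(2) + log(3)), (_y, v(z)))/3 = C1 - z


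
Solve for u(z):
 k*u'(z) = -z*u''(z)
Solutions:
 u(z) = C1 + z^(1 - re(k))*(C2*sin(log(z)*Abs(im(k))) + C3*cos(log(z)*im(k)))


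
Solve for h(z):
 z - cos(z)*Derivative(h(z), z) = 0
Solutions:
 h(z) = C1 + Integral(z/cos(z), z)


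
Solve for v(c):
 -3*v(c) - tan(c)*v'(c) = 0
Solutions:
 v(c) = C1/sin(c)^3


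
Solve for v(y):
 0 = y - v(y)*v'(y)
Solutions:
 v(y) = -sqrt(C1 + y^2)
 v(y) = sqrt(C1 + y^2)


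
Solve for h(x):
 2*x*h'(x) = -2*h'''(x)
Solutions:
 h(x) = C1 + Integral(C2*airyai(-x) + C3*airybi(-x), x)


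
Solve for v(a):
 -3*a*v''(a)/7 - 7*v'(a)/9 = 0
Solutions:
 v(a) = C1 + C2/a^(22/27)


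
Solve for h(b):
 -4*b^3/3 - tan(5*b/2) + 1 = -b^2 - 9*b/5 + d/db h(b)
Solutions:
 h(b) = C1 - b^4/3 + b^3/3 + 9*b^2/10 + b + 2*log(cos(5*b/2))/5


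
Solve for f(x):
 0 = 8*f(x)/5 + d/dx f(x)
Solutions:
 f(x) = C1*exp(-8*x/5)


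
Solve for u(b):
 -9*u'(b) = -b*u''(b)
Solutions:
 u(b) = C1 + C2*b^10


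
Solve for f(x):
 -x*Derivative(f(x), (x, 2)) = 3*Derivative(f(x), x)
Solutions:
 f(x) = C1 + C2/x^2


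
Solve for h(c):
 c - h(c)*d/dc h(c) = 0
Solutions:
 h(c) = -sqrt(C1 + c^2)
 h(c) = sqrt(C1 + c^2)


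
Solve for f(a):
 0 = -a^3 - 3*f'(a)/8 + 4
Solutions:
 f(a) = C1 - 2*a^4/3 + 32*a/3


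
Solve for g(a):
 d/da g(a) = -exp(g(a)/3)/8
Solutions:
 g(a) = 3*log(1/(C1 + a)) + 3*log(24)


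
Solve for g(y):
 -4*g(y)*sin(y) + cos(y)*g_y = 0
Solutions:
 g(y) = C1/cos(y)^4


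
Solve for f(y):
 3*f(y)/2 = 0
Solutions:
 f(y) = 0


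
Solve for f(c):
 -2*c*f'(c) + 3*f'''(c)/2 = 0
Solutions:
 f(c) = C1 + Integral(C2*airyai(6^(2/3)*c/3) + C3*airybi(6^(2/3)*c/3), c)


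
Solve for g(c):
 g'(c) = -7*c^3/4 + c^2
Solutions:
 g(c) = C1 - 7*c^4/16 + c^3/3


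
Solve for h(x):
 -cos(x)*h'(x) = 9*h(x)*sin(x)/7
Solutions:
 h(x) = C1*cos(x)^(9/7)


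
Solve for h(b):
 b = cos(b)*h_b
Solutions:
 h(b) = C1 + Integral(b/cos(b), b)


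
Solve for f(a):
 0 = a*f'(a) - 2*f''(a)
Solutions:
 f(a) = C1 + C2*erfi(a/2)


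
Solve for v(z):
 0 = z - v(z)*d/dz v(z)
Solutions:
 v(z) = -sqrt(C1 + z^2)
 v(z) = sqrt(C1 + z^2)


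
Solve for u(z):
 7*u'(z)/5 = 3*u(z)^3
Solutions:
 u(z) = -sqrt(14)*sqrt(-1/(C1 + 15*z))/2
 u(z) = sqrt(14)*sqrt(-1/(C1 + 15*z))/2


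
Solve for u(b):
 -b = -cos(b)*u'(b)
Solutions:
 u(b) = C1 + Integral(b/cos(b), b)


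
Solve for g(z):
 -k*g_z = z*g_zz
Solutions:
 g(z) = C1 + z^(1 - re(k))*(C2*sin(log(z)*Abs(im(k))) + C3*cos(log(z)*im(k)))


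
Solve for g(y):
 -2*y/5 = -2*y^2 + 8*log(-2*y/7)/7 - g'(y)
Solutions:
 g(y) = C1 - 2*y^3/3 + y^2/5 + 8*y*log(-y)/7 + 8*y*(-log(7) - 1 + log(2))/7


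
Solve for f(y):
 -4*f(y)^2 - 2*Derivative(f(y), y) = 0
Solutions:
 f(y) = 1/(C1 + 2*y)


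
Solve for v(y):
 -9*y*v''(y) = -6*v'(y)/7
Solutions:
 v(y) = C1 + C2*y^(23/21)


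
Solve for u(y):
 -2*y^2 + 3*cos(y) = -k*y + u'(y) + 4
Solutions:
 u(y) = C1 + k*y^2/2 - 2*y^3/3 - 4*y + 3*sin(y)


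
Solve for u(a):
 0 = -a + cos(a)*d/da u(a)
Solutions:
 u(a) = C1 + Integral(a/cos(a), a)


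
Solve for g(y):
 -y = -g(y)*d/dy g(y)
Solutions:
 g(y) = -sqrt(C1 + y^2)
 g(y) = sqrt(C1 + y^2)


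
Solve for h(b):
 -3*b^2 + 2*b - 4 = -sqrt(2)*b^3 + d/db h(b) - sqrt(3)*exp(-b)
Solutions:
 h(b) = C1 + sqrt(2)*b^4/4 - b^3 + b^2 - 4*b - sqrt(3)*exp(-b)


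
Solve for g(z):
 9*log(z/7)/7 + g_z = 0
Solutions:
 g(z) = C1 - 9*z*log(z)/7 + 9*z/7 + 9*z*log(7)/7


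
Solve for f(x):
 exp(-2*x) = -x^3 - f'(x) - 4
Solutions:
 f(x) = C1 - x^4/4 - 4*x + exp(-2*x)/2


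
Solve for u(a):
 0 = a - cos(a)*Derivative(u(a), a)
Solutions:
 u(a) = C1 + Integral(a/cos(a), a)


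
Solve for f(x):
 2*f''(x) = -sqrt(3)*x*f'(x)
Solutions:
 f(x) = C1 + C2*erf(3^(1/4)*x/2)


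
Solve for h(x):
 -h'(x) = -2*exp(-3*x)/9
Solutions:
 h(x) = C1 - 2*exp(-3*x)/27


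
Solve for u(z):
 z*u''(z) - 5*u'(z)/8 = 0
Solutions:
 u(z) = C1 + C2*z^(13/8)


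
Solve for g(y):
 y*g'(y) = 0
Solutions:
 g(y) = C1


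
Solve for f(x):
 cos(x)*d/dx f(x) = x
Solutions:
 f(x) = C1 + Integral(x/cos(x), x)


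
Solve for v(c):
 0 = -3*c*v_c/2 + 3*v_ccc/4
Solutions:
 v(c) = C1 + Integral(C2*airyai(2^(1/3)*c) + C3*airybi(2^(1/3)*c), c)


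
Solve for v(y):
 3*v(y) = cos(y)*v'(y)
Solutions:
 v(y) = C1*(sin(y) + 1)^(3/2)/(sin(y) - 1)^(3/2)


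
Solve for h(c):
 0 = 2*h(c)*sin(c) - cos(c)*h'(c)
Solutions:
 h(c) = C1/cos(c)^2


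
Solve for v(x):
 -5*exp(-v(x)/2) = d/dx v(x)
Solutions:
 v(x) = 2*log(C1 - 5*x/2)


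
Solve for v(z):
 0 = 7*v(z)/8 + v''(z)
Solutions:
 v(z) = C1*sin(sqrt(14)*z/4) + C2*cos(sqrt(14)*z/4)


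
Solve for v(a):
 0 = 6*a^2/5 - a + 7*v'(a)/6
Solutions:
 v(a) = C1 - 12*a^3/35 + 3*a^2/7


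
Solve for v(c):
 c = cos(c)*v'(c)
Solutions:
 v(c) = C1 + Integral(c/cos(c), c)


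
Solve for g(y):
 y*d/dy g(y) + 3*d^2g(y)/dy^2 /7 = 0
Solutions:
 g(y) = C1 + C2*erf(sqrt(42)*y/6)


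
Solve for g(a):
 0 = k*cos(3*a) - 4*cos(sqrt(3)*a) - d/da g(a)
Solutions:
 g(a) = C1 + k*sin(3*a)/3 - 4*sqrt(3)*sin(sqrt(3)*a)/3


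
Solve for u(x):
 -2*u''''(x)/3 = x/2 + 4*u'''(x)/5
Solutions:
 u(x) = C1 + C2*x + C3*x^2 + C4*exp(-6*x/5) - 5*x^4/192 + 25*x^3/288


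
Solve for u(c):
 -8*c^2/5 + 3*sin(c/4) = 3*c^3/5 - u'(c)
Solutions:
 u(c) = C1 + 3*c^4/20 + 8*c^3/15 + 12*cos(c/4)


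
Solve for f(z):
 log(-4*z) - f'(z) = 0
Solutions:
 f(z) = C1 + z*log(-z) + z*(-1 + 2*log(2))


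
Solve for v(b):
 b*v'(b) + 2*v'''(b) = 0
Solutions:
 v(b) = C1 + Integral(C2*airyai(-2^(2/3)*b/2) + C3*airybi(-2^(2/3)*b/2), b)


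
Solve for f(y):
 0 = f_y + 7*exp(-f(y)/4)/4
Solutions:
 f(y) = 4*log(C1 - 7*y/16)


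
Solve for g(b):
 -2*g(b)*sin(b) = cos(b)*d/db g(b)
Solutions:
 g(b) = C1*cos(b)^2


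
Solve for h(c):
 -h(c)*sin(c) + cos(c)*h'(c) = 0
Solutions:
 h(c) = C1/cos(c)


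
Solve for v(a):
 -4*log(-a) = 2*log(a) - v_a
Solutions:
 v(a) = C1 + 6*a*log(a) + 2*a*(-3 + 2*I*pi)


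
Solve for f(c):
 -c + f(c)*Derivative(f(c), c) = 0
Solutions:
 f(c) = -sqrt(C1 + c^2)
 f(c) = sqrt(C1 + c^2)


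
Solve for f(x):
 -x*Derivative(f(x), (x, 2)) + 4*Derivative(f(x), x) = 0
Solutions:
 f(x) = C1 + C2*x^5


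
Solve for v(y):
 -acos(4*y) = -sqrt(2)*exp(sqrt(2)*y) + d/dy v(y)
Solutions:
 v(y) = C1 - y*acos(4*y) + sqrt(1 - 16*y^2)/4 + exp(sqrt(2)*y)


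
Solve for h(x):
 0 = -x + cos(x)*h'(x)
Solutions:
 h(x) = C1 + Integral(x/cos(x), x)


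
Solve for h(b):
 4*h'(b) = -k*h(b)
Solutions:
 h(b) = C1*exp(-b*k/4)


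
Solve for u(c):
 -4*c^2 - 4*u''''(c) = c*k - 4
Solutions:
 u(c) = C1 + C2*c + C3*c^2 + C4*c^3 - c^6/360 - c^5*k/480 + c^4/24


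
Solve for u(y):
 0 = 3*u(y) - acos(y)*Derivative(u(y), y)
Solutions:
 u(y) = C1*exp(3*Integral(1/acos(y), y))


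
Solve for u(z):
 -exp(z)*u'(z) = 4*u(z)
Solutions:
 u(z) = C1*exp(4*exp(-z))


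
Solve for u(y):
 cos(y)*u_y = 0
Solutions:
 u(y) = C1


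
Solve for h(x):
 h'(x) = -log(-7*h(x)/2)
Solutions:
 Integral(1/(log(-_y) - log(2) + log(7)), (_y, h(x))) = C1 - x


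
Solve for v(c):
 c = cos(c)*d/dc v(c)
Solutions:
 v(c) = C1 + Integral(c/cos(c), c)


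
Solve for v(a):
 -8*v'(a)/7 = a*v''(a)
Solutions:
 v(a) = C1 + C2/a^(1/7)


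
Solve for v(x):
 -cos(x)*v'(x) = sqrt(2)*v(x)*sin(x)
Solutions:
 v(x) = C1*cos(x)^(sqrt(2))


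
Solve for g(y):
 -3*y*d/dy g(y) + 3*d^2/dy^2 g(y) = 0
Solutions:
 g(y) = C1 + C2*erfi(sqrt(2)*y/2)


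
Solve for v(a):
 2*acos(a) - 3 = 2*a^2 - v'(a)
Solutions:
 v(a) = C1 + 2*a^3/3 - 2*a*acos(a) + 3*a + 2*sqrt(1 - a^2)


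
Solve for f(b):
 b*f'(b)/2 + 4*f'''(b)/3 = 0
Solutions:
 f(b) = C1 + Integral(C2*airyai(-3^(1/3)*b/2) + C3*airybi(-3^(1/3)*b/2), b)


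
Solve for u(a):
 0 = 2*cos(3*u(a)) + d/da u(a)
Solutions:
 u(a) = -asin((C1 + exp(12*a))/(C1 - exp(12*a)))/3 + pi/3
 u(a) = asin((C1 + exp(12*a))/(C1 - exp(12*a)))/3


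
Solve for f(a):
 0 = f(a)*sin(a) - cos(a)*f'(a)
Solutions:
 f(a) = C1/cos(a)


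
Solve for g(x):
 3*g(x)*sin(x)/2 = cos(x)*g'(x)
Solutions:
 g(x) = C1/cos(x)^(3/2)


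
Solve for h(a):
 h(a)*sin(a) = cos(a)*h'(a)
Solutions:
 h(a) = C1/cos(a)


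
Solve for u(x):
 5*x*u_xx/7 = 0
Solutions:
 u(x) = C1 + C2*x


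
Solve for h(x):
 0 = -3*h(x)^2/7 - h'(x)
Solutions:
 h(x) = 7/(C1 + 3*x)


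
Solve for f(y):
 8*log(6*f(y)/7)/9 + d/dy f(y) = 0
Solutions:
 9*Integral(1/(log(_y) - log(7) + log(6)), (_y, f(y)))/8 = C1 - y


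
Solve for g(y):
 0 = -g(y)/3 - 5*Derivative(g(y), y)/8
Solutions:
 g(y) = C1*exp(-8*y/15)


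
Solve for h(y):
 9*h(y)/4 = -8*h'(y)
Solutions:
 h(y) = C1*exp(-9*y/32)


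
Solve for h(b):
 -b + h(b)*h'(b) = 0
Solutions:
 h(b) = -sqrt(C1 + b^2)
 h(b) = sqrt(C1 + b^2)


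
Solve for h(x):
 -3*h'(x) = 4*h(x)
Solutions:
 h(x) = C1*exp(-4*x/3)


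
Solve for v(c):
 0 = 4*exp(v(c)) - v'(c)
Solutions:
 v(c) = log(-1/(C1 + 4*c))


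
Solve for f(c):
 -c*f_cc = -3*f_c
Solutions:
 f(c) = C1 + C2*c^4


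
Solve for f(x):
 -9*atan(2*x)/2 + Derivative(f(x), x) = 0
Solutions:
 f(x) = C1 + 9*x*atan(2*x)/2 - 9*log(4*x^2 + 1)/8


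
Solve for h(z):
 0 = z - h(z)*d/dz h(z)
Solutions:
 h(z) = -sqrt(C1 + z^2)
 h(z) = sqrt(C1 + z^2)


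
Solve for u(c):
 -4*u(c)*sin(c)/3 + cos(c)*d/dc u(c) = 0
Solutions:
 u(c) = C1/cos(c)^(4/3)


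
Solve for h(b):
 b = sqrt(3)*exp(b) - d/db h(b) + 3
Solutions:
 h(b) = C1 - b^2/2 + 3*b + sqrt(3)*exp(b)


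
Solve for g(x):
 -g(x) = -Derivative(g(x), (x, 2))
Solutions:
 g(x) = C1*exp(-x) + C2*exp(x)


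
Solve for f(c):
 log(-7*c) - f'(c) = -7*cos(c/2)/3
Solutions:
 f(c) = C1 + c*log(-c) - c + c*log(7) + 14*sin(c/2)/3


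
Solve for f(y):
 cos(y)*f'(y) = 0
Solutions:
 f(y) = C1


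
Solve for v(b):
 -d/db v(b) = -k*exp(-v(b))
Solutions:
 v(b) = log(C1 + b*k)


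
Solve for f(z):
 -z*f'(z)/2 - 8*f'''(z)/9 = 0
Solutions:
 f(z) = C1 + Integral(C2*airyai(-6^(2/3)*z/4) + C3*airybi(-6^(2/3)*z/4), z)


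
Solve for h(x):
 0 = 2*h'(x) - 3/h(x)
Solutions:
 h(x) = -sqrt(C1 + 3*x)
 h(x) = sqrt(C1 + 3*x)


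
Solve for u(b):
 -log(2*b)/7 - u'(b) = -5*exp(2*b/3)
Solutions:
 u(b) = C1 - b*log(b)/7 + b*(1 - log(2))/7 + 15*exp(2*b/3)/2


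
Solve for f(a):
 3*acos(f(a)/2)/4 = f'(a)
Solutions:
 Integral(1/acos(_y/2), (_y, f(a))) = C1 + 3*a/4


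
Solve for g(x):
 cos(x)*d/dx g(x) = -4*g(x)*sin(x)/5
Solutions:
 g(x) = C1*cos(x)^(4/5)


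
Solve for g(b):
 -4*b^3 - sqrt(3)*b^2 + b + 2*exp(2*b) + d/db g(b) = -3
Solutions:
 g(b) = C1 + b^4 + sqrt(3)*b^3/3 - b^2/2 - 3*b - exp(2*b)


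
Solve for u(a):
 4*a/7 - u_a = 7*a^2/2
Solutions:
 u(a) = C1 - 7*a^3/6 + 2*a^2/7


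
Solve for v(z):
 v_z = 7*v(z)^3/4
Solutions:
 v(z) = -sqrt(2)*sqrt(-1/(C1 + 7*z))
 v(z) = sqrt(2)*sqrt(-1/(C1 + 7*z))


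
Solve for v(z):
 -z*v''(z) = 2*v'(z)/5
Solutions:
 v(z) = C1 + C2*z^(3/5)


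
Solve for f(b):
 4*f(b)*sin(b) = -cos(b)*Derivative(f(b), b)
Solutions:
 f(b) = C1*cos(b)^4


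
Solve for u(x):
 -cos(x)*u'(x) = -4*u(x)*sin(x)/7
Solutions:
 u(x) = C1/cos(x)^(4/7)


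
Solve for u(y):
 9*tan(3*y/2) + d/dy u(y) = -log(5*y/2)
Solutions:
 u(y) = C1 - y*log(y) - y*log(5) + y*log(2) + y + 6*log(cos(3*y/2))


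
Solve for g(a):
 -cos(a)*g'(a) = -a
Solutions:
 g(a) = C1 + Integral(a/cos(a), a)


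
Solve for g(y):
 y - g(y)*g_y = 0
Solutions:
 g(y) = -sqrt(C1 + y^2)
 g(y) = sqrt(C1 + y^2)


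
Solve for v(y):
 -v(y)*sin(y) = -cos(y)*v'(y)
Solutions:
 v(y) = C1/cos(y)


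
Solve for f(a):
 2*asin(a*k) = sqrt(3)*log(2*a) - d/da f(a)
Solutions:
 f(a) = C1 + sqrt(3)*a*(log(a) - 1) + sqrt(3)*a*log(2) - 2*Piecewise((a*asin(a*k) + sqrt(-a^2*k^2 + 1)/k, Ne(k, 0)), (0, True))


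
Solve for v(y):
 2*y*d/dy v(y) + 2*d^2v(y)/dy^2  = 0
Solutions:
 v(y) = C1 + C2*erf(sqrt(2)*y/2)


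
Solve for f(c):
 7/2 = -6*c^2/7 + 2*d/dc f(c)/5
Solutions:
 f(c) = C1 + 5*c^3/7 + 35*c/4


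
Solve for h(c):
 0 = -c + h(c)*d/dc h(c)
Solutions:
 h(c) = -sqrt(C1 + c^2)
 h(c) = sqrt(C1 + c^2)


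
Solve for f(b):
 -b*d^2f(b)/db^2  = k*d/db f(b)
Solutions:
 f(b) = C1 + b^(1 - re(k))*(C2*sin(log(b)*Abs(im(k))) + C3*cos(log(b)*im(k)))


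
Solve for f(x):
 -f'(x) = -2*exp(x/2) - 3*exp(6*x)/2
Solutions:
 f(x) = C1 + 4*exp(x/2) + exp(6*x)/4


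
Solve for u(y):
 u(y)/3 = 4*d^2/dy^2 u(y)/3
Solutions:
 u(y) = C1*exp(-y/2) + C2*exp(y/2)


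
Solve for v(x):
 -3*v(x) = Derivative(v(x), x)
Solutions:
 v(x) = C1*exp(-3*x)


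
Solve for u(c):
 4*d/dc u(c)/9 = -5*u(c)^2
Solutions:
 u(c) = 4/(C1 + 45*c)


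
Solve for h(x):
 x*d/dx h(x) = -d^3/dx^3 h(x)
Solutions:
 h(x) = C1 + Integral(C2*airyai(-x) + C3*airybi(-x), x)


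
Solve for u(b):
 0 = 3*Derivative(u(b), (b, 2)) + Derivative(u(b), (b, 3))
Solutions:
 u(b) = C1 + C2*b + C3*exp(-3*b)


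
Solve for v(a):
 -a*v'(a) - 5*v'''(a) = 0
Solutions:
 v(a) = C1 + Integral(C2*airyai(-5^(2/3)*a/5) + C3*airybi(-5^(2/3)*a/5), a)


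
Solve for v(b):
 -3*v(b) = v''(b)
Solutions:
 v(b) = C1*sin(sqrt(3)*b) + C2*cos(sqrt(3)*b)


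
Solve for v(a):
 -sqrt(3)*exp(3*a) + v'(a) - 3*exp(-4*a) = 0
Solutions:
 v(a) = C1 + sqrt(3)*exp(3*a)/3 - 3*exp(-4*a)/4


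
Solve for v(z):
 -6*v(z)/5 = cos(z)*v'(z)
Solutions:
 v(z) = C1*(sin(z) - 1)^(3/5)/(sin(z) + 1)^(3/5)


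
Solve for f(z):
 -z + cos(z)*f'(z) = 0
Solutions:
 f(z) = C1 + Integral(z/cos(z), z)


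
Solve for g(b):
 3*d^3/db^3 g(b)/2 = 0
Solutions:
 g(b) = C1 + C2*b + C3*b^2


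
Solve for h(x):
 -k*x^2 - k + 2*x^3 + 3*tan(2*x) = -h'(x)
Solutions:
 h(x) = C1 + k*x^3/3 + k*x - x^4/2 + 3*log(cos(2*x))/2


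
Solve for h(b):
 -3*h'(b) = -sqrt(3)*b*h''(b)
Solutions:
 h(b) = C1 + C2*b^(1 + sqrt(3))


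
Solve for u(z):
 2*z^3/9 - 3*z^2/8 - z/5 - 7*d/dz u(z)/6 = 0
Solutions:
 u(z) = C1 + z^4/21 - 3*z^3/28 - 3*z^2/35


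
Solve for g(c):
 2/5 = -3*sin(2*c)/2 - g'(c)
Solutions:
 g(c) = C1 - 2*c/5 + 3*cos(2*c)/4


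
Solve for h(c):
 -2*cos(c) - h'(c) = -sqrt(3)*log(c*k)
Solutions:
 h(c) = C1 + sqrt(3)*c*(log(c*k) - 1) - 2*sin(c)


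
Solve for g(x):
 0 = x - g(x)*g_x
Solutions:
 g(x) = -sqrt(C1 + x^2)
 g(x) = sqrt(C1 + x^2)


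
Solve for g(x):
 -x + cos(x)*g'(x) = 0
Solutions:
 g(x) = C1 + Integral(x/cos(x), x)


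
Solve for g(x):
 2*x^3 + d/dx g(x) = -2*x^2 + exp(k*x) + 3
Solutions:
 g(x) = C1 - x^4/2 - 2*x^3/3 + 3*x + exp(k*x)/k


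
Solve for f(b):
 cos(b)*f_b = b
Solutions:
 f(b) = C1 + Integral(b/cos(b), b)


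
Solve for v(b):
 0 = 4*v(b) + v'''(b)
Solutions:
 v(b) = C3*exp(-2^(2/3)*b) + (C1*sin(2^(2/3)*sqrt(3)*b/2) + C2*cos(2^(2/3)*sqrt(3)*b/2))*exp(2^(2/3)*b/2)


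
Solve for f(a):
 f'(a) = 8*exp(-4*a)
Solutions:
 f(a) = C1 - 2*exp(-4*a)


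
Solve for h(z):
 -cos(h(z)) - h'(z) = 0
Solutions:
 h(z) = pi - asin((C1 + exp(2*z))/(C1 - exp(2*z)))
 h(z) = asin((C1 + exp(2*z))/(C1 - exp(2*z)))


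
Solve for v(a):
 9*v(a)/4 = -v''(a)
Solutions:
 v(a) = C1*sin(3*a/2) + C2*cos(3*a/2)


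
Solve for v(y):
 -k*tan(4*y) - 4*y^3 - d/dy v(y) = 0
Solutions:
 v(y) = C1 + k*log(cos(4*y))/4 - y^4


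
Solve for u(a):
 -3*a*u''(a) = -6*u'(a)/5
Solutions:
 u(a) = C1 + C2*a^(7/5)


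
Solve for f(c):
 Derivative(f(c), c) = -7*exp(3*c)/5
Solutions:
 f(c) = C1 - 7*exp(3*c)/15


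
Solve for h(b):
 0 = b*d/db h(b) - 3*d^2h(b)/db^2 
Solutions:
 h(b) = C1 + C2*erfi(sqrt(6)*b/6)


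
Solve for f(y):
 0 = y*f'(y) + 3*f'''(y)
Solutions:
 f(y) = C1 + Integral(C2*airyai(-3^(2/3)*y/3) + C3*airybi(-3^(2/3)*y/3), y)


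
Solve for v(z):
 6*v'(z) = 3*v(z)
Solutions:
 v(z) = C1*exp(z/2)


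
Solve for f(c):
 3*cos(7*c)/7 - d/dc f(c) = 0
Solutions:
 f(c) = C1 + 3*sin(7*c)/49


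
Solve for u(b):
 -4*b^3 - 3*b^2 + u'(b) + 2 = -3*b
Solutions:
 u(b) = C1 + b^4 + b^3 - 3*b^2/2 - 2*b


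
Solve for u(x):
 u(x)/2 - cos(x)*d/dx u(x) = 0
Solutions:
 u(x) = C1*(sin(x) + 1)^(1/4)/(sin(x) - 1)^(1/4)


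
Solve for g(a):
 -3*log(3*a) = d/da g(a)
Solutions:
 g(a) = C1 - 3*a*log(a) - a*log(27) + 3*a


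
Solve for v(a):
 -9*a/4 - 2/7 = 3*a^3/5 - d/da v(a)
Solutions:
 v(a) = C1 + 3*a^4/20 + 9*a^2/8 + 2*a/7


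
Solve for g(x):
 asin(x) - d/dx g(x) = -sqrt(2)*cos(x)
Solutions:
 g(x) = C1 + x*asin(x) + sqrt(1 - x^2) + sqrt(2)*sin(x)


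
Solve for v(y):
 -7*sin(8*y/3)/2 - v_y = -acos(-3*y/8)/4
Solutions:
 v(y) = C1 + y*acos(-3*y/8)/4 + sqrt(64 - 9*y^2)/12 + 21*cos(8*y/3)/16


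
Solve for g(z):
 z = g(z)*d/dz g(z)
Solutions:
 g(z) = -sqrt(C1 + z^2)
 g(z) = sqrt(C1 + z^2)


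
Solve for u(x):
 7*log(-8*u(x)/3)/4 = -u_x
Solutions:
 4*Integral(1/(log(-_y) - log(3) + 3*log(2)), (_y, u(x)))/7 = C1 - x


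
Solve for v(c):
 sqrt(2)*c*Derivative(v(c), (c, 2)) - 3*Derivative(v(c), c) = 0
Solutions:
 v(c) = C1 + C2*c^(1 + 3*sqrt(2)/2)


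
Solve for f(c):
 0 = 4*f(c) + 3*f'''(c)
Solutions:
 f(c) = C3*exp(-6^(2/3)*c/3) + (C1*sin(2^(2/3)*3^(1/6)*c/2) + C2*cos(2^(2/3)*3^(1/6)*c/2))*exp(6^(2/3)*c/6)


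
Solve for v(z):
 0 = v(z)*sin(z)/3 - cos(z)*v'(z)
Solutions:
 v(z) = C1/cos(z)^(1/3)


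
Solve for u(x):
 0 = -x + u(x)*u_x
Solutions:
 u(x) = -sqrt(C1 + x^2)
 u(x) = sqrt(C1 + x^2)


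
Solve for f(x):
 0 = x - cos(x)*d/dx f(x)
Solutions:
 f(x) = C1 + Integral(x/cos(x), x)


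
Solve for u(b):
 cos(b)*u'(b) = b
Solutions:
 u(b) = C1 + Integral(b/cos(b), b)


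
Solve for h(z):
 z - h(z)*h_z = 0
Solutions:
 h(z) = -sqrt(C1 + z^2)
 h(z) = sqrt(C1 + z^2)


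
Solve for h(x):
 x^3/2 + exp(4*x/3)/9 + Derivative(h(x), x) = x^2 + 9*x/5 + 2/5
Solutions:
 h(x) = C1 - x^4/8 + x^3/3 + 9*x^2/10 + 2*x/5 - exp(4*x/3)/12


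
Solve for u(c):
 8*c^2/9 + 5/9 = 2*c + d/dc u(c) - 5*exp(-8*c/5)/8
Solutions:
 u(c) = C1 + 8*c^3/27 - c^2 + 5*c/9 - 25*exp(-8*c/5)/64


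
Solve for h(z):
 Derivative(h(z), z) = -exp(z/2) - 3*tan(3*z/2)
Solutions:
 h(z) = C1 - 2*exp(z/2) + 2*log(cos(3*z/2))


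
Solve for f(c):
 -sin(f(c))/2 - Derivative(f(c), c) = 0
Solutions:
 f(c) = -acos((-C1 - exp(c))/(C1 - exp(c))) + 2*pi
 f(c) = acos((-C1 - exp(c))/(C1 - exp(c)))


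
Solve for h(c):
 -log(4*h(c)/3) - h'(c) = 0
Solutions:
 Integral(1/(log(_y) - log(3) + 2*log(2)), (_y, h(c))) = C1 - c


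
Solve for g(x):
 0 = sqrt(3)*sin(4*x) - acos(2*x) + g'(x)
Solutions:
 g(x) = C1 + x*acos(2*x) - sqrt(1 - 4*x^2)/2 + sqrt(3)*cos(4*x)/4


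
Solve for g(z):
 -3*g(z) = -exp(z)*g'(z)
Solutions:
 g(z) = C1*exp(-3*exp(-z))


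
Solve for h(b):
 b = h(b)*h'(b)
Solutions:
 h(b) = -sqrt(C1 + b^2)
 h(b) = sqrt(C1 + b^2)


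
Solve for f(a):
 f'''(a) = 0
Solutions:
 f(a) = C1 + C2*a + C3*a^2


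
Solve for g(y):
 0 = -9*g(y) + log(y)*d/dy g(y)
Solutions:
 g(y) = C1*exp(9*li(y))


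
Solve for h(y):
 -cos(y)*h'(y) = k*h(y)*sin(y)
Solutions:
 h(y) = C1*exp(k*log(cos(y)))


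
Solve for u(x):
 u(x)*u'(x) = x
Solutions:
 u(x) = -sqrt(C1 + x^2)
 u(x) = sqrt(C1 + x^2)


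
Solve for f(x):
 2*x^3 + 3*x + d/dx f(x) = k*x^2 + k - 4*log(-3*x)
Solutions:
 f(x) = C1 + k*x^3/3 - x^4/2 - 3*x^2/2 + x*(k - 4*log(3) + 4) - 4*x*log(-x)


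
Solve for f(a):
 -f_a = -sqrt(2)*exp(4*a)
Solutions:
 f(a) = C1 + sqrt(2)*exp(4*a)/4


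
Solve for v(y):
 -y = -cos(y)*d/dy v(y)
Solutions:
 v(y) = C1 + Integral(y/cos(y), y)


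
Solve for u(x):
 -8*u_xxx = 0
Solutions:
 u(x) = C1 + C2*x + C3*x^2


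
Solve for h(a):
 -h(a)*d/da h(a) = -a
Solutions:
 h(a) = -sqrt(C1 + a^2)
 h(a) = sqrt(C1 + a^2)


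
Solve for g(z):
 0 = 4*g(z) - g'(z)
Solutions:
 g(z) = C1*exp(4*z)


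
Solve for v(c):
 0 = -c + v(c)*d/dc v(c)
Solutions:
 v(c) = -sqrt(C1 + c^2)
 v(c) = sqrt(C1 + c^2)


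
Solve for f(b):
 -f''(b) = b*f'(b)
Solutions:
 f(b) = C1 + C2*erf(sqrt(2)*b/2)


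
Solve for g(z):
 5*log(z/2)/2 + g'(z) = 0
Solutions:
 g(z) = C1 - 5*z*log(z)/2 + 5*z*log(2)/2 + 5*z/2


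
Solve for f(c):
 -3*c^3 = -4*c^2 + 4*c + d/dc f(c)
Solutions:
 f(c) = C1 - 3*c^4/4 + 4*c^3/3 - 2*c^2


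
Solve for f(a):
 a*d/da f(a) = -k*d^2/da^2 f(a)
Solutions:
 f(a) = C1 + C2*sqrt(k)*erf(sqrt(2)*a*sqrt(1/k)/2)


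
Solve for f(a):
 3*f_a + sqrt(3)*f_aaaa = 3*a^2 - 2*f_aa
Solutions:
 f(a) = C1 + C2*exp(-a*(-2^(2/3)*3^(1/6)*(27 + sqrt(32*sqrt(3) + 729))^(1/3) + 4*6^(1/3)/(27 + sqrt(32*sqrt(3) + 729))^(1/3))/12)*sin(a*(4*2^(1/3)*3^(5/6)/(27 + sqrt(32*sqrt(3) + 729))^(1/3) + 6^(2/3)*(27 + sqrt(32*sqrt(3) + 729))^(1/3))/12) + C3*exp(-a*(-2^(2/3)*3^(1/6)*(27 + sqrt(32*sqrt(3) + 729))^(1/3) + 4*6^(1/3)/(27 + sqrt(32*sqrt(3) + 729))^(1/3))/12)*cos(a*(4*2^(1/3)*3^(5/6)/(27 + sqrt(32*sqrt(3) + 729))^(1/3) + 6^(2/3)*(27 + sqrt(32*sqrt(3) + 729))^(1/3))/12) + C4*exp(a*(-2^(2/3)*3^(1/6)*(27 + sqrt(32*sqrt(3) + 729))^(1/3) + 4*6^(1/3)/(27 + sqrt(32*sqrt(3) + 729))^(1/3))/6) + a^3/3 - 2*a^2/3 + 8*a/9


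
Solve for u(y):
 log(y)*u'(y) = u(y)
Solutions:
 u(y) = C1*exp(li(y))


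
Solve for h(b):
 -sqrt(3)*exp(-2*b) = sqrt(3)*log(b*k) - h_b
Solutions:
 h(b) = C1 + sqrt(3)*b*log(b*k) - sqrt(3)*b - sqrt(3)*exp(-2*b)/2


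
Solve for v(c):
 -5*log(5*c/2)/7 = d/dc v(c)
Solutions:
 v(c) = C1 - 5*c*log(c)/7 - 5*c*log(5)/7 + 5*c*log(2)/7 + 5*c/7


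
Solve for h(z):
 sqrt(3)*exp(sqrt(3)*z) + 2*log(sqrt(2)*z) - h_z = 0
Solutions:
 h(z) = C1 + 2*z*log(z) + z*(-2 + log(2)) + exp(sqrt(3)*z)


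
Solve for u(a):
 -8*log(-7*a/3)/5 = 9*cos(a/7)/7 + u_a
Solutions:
 u(a) = C1 - 8*a*log(-a)/5 - 8*a*log(7)/5 + 8*a/5 + 8*a*log(3)/5 - 9*sin(a/7)


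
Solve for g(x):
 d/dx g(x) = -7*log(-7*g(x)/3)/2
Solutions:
 2*Integral(1/(log(-_y) - log(3) + log(7)), (_y, g(x)))/7 = C1 - x


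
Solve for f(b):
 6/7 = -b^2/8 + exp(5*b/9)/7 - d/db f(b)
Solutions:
 f(b) = C1 - b^3/24 - 6*b/7 + 9*exp(5*b/9)/35


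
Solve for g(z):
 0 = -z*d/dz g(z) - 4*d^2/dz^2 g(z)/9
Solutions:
 g(z) = C1 + C2*erf(3*sqrt(2)*z/4)


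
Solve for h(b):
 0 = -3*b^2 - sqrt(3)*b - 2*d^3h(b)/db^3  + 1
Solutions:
 h(b) = C1 + C2*b + C3*b^2 - b^5/40 - sqrt(3)*b^4/48 + b^3/12


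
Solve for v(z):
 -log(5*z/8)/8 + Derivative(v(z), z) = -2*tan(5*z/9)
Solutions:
 v(z) = C1 + z*log(z)/8 - 3*z*log(2)/8 - z/8 + z*log(5)/8 + 18*log(cos(5*z/9))/5


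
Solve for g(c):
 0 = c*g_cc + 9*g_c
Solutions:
 g(c) = C1 + C2/c^8


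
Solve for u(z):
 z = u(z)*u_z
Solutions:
 u(z) = -sqrt(C1 + z^2)
 u(z) = sqrt(C1 + z^2)


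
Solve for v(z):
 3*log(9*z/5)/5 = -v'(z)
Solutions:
 v(z) = C1 - 3*z*log(z)/5 - 6*z*log(3)/5 + 3*z/5 + 3*z*log(5)/5


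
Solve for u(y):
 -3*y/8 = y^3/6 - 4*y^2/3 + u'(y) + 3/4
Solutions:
 u(y) = C1 - y^4/24 + 4*y^3/9 - 3*y^2/16 - 3*y/4


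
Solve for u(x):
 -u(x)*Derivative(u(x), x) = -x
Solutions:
 u(x) = -sqrt(C1 + x^2)
 u(x) = sqrt(C1 + x^2)


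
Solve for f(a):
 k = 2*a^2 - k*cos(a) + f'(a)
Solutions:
 f(a) = C1 - 2*a^3/3 + a*k + k*sin(a)


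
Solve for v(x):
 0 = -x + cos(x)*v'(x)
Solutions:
 v(x) = C1 + Integral(x/cos(x), x)


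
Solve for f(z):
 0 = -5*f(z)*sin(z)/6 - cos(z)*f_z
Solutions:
 f(z) = C1*cos(z)^(5/6)


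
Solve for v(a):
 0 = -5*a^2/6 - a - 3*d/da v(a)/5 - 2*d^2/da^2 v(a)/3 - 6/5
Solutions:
 v(a) = C1 + C2*exp(-9*a/10) - 25*a^3/54 + 115*a^2/162 - 2608*a/729


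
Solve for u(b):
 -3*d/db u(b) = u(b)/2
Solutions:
 u(b) = C1*exp(-b/6)


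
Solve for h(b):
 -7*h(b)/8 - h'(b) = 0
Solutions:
 h(b) = C1*exp(-7*b/8)


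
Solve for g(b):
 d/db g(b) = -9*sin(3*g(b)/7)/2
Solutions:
 9*b/2 + 7*log(cos(3*g(b)/7) - 1)/6 - 7*log(cos(3*g(b)/7) + 1)/6 = C1


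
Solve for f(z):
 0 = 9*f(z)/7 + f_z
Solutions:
 f(z) = C1*exp(-9*z/7)


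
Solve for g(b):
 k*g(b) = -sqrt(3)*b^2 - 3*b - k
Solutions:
 g(b) = (-sqrt(3)*b^2 - 3*b - k)/k


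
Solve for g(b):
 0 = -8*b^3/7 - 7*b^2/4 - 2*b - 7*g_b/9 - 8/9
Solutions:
 g(b) = C1 - 18*b^4/49 - 3*b^3/4 - 9*b^2/7 - 8*b/7


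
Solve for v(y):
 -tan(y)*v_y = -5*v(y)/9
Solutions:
 v(y) = C1*sin(y)^(5/9)


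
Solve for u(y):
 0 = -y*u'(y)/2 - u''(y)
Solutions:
 u(y) = C1 + C2*erf(y/2)


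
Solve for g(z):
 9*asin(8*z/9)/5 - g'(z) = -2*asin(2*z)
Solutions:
 g(z) = C1 + 9*z*asin(8*z/9)/5 + 2*z*asin(2*z) + sqrt(1 - 4*z^2) + 9*sqrt(81 - 64*z^2)/40


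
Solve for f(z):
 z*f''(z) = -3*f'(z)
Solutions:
 f(z) = C1 + C2/z^2


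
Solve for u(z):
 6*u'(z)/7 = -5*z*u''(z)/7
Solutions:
 u(z) = C1 + C2/z^(1/5)


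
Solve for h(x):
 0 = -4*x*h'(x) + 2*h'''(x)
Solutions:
 h(x) = C1 + Integral(C2*airyai(2^(1/3)*x) + C3*airybi(2^(1/3)*x), x)


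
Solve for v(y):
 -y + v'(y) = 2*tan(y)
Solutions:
 v(y) = C1 + y^2/2 - 2*log(cos(y))


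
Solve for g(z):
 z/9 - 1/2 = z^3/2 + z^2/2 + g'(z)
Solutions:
 g(z) = C1 - z^4/8 - z^3/6 + z^2/18 - z/2


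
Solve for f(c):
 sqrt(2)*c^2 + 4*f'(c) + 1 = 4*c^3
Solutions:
 f(c) = C1 + c^4/4 - sqrt(2)*c^3/12 - c/4


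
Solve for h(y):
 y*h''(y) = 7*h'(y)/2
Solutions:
 h(y) = C1 + C2*y^(9/2)


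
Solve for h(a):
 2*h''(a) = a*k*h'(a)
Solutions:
 h(a) = Piecewise((-sqrt(pi)*C1*erf(a*sqrt(-k)/2)/sqrt(-k) - C2, (k > 0) | (k < 0)), (-C1*a - C2, True))


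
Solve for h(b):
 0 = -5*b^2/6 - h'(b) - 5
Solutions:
 h(b) = C1 - 5*b^3/18 - 5*b


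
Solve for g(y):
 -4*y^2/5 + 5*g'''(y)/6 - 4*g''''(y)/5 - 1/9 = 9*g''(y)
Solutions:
 g(y) = C1 + C2*y - y^4/135 - 2*y^3/729 + 317*y^2/328050 + (C3*sin(sqrt(25295)*y/48) + C4*cos(sqrt(25295)*y/48))*exp(25*y/48)


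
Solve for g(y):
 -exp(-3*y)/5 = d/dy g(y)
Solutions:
 g(y) = C1 + exp(-3*y)/15


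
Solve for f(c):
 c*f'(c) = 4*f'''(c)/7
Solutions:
 f(c) = C1 + Integral(C2*airyai(14^(1/3)*c/2) + C3*airybi(14^(1/3)*c/2), c)


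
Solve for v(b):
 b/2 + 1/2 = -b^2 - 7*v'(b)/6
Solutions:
 v(b) = C1 - 2*b^3/7 - 3*b^2/14 - 3*b/7


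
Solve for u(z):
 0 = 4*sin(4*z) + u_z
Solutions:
 u(z) = C1 + cos(4*z)


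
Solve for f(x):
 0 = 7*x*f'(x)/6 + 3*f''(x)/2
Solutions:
 f(x) = C1 + C2*erf(sqrt(14)*x/6)


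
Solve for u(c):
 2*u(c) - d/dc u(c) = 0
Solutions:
 u(c) = C1*exp(2*c)


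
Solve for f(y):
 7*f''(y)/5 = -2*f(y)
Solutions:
 f(y) = C1*sin(sqrt(70)*y/7) + C2*cos(sqrt(70)*y/7)


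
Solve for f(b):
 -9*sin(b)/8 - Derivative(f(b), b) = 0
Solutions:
 f(b) = C1 + 9*cos(b)/8


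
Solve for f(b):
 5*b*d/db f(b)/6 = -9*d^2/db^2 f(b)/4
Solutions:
 f(b) = C1 + C2*erf(sqrt(15)*b/9)


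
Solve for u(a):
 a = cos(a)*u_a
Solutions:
 u(a) = C1 + Integral(a/cos(a), a)


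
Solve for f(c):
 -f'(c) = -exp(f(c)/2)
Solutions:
 f(c) = 2*log(-1/(C1 + c)) + 2*log(2)


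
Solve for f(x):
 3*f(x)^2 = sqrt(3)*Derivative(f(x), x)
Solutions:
 f(x) = -1/(C1 + sqrt(3)*x)


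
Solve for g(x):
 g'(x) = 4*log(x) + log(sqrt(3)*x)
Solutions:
 g(x) = C1 + 5*x*log(x) - 5*x + x*log(3)/2


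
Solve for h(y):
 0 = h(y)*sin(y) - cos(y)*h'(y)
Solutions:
 h(y) = C1/cos(y)


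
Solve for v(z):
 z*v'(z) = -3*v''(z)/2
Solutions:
 v(z) = C1 + C2*erf(sqrt(3)*z/3)


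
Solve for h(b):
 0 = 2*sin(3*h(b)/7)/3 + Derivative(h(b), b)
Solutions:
 2*b/3 + 7*log(cos(3*h(b)/7) - 1)/6 - 7*log(cos(3*h(b)/7) + 1)/6 = C1


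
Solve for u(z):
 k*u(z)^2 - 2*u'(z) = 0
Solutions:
 u(z) = -2/(C1 + k*z)


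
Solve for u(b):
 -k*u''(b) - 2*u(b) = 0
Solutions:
 u(b) = C1*exp(-sqrt(2)*b*sqrt(-1/k)) + C2*exp(sqrt(2)*b*sqrt(-1/k))


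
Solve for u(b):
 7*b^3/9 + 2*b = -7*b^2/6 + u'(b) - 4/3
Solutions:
 u(b) = C1 + 7*b^4/36 + 7*b^3/18 + b^2 + 4*b/3


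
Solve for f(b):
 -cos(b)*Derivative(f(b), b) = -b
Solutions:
 f(b) = C1 + Integral(b/cos(b), b)


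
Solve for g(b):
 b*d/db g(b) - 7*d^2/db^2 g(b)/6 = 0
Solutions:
 g(b) = C1 + C2*erfi(sqrt(21)*b/7)


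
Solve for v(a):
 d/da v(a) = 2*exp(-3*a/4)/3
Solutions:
 v(a) = C1 - 8*exp(-3*a/4)/9


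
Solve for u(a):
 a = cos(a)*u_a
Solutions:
 u(a) = C1 + Integral(a/cos(a), a)


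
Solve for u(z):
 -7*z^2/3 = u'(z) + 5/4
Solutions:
 u(z) = C1 - 7*z^3/9 - 5*z/4


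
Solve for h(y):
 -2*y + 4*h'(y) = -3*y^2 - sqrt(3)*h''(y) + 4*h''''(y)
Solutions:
 h(y) = C1 + C2*exp(-y*(3^(5/6)/(sqrt(144 - sqrt(3)) + 12)^(1/3) + 3^(2/3)*(sqrt(144 - sqrt(3)) + 12)^(1/3))/12)*sin(y*(-3^(1/6)*(sqrt(144 - sqrt(3)) + 12)^(1/3) + 3^(1/3)/(sqrt(144 - sqrt(3)) + 12)^(1/3))/4) + C3*exp(-y*(3^(5/6)/(sqrt(144 - sqrt(3)) + 12)^(1/3) + 3^(2/3)*(sqrt(144 - sqrt(3)) + 12)^(1/3))/12)*cos(y*(-3^(1/6)*(sqrt(144 - sqrt(3)) + 12)^(1/3) + 3^(1/3)/(sqrt(144 - sqrt(3)) + 12)^(1/3))/4) + C4*exp(y*(3^(5/6)/(sqrt(144 - sqrt(3)) + 12)^(1/3) + 3^(2/3)*(sqrt(144 - sqrt(3)) + 12)^(1/3))/6) - y^3/4 + y^2/4 + 3*sqrt(3)*y^2/16 - 9*y/32 - sqrt(3)*y/8


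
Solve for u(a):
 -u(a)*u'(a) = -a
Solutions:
 u(a) = -sqrt(C1 + a^2)
 u(a) = sqrt(C1 + a^2)


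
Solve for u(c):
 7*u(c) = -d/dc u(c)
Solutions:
 u(c) = C1*exp(-7*c)


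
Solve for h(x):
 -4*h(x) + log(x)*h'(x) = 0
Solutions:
 h(x) = C1*exp(4*li(x))


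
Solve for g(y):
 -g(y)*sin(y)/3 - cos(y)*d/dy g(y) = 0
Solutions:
 g(y) = C1*cos(y)^(1/3)


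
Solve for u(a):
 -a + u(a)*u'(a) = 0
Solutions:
 u(a) = -sqrt(C1 + a^2)
 u(a) = sqrt(C1 + a^2)


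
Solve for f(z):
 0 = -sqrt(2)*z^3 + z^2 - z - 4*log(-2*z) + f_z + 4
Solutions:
 f(z) = C1 + sqrt(2)*z^4/4 - z^3/3 + z^2/2 + 4*z*log(-z) + 4*z*(-2 + log(2))


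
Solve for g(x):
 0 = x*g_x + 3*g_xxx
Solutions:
 g(x) = C1 + Integral(C2*airyai(-3^(2/3)*x/3) + C3*airybi(-3^(2/3)*x/3), x)


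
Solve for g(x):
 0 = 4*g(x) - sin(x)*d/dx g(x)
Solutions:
 g(x) = C1*(cos(x)^2 - 2*cos(x) + 1)/(cos(x)^2 + 2*cos(x) + 1)


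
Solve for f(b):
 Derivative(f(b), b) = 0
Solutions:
 f(b) = C1


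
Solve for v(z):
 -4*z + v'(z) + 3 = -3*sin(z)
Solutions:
 v(z) = C1 + 2*z^2 - 3*z + 3*cos(z)


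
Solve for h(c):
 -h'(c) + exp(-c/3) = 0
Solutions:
 h(c) = C1 - 3*exp(-c/3)


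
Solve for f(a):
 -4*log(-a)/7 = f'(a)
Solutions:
 f(a) = C1 - 4*a*log(-a)/7 + 4*a/7
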